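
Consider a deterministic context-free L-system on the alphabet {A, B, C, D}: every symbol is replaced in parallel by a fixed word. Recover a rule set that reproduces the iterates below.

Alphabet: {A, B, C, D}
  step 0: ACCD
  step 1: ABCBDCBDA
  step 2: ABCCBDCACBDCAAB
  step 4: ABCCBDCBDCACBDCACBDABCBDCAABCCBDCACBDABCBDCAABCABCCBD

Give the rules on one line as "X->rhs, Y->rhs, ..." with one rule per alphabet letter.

  step 1 ⇒ step 2: ABCBDCBDA ⇒ AB·C·CBD·C·A·CBD·C·A·AB
    A ↦ AB
    B ↦ C
    C ↦ CBD
    D ↦ A

A->AB, B->C, C->CBD, D->A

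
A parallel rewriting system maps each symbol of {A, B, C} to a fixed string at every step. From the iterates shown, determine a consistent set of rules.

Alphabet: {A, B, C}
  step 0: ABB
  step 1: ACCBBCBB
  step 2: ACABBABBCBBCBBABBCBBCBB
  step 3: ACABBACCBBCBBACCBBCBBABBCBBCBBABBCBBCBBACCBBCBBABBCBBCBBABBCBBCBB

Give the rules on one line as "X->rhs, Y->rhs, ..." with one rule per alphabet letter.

A->AC, B->CBB, C->ABB

  step 2 ⇒ step 3: ACABBABBCBBCBBABBCBBCBB ⇒ AC·ABB·AC·CBB·CBB·AC·CBB·CBB·ABB·CBB·CBB·ABB·CBB·CBB·AC·CBB·CBB·ABB·CBB·CBB·ABB·CBB·CBB
    A ↦ AC
    B ↦ CBB
    C ↦ ABB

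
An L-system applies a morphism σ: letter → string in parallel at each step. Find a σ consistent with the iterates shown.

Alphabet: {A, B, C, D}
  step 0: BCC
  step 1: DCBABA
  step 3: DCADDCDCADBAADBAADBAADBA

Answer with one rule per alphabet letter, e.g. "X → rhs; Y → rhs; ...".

  step 0 ⇒ step 1: BCC ⇒ DC·BA·BA
    B ↦ DC
    C ↦ BA
    A ↦ DC  (constrained at step 1)
    D ↦ AD  (constrained at step 1)

A->DC, B->DC, C->BA, D->AD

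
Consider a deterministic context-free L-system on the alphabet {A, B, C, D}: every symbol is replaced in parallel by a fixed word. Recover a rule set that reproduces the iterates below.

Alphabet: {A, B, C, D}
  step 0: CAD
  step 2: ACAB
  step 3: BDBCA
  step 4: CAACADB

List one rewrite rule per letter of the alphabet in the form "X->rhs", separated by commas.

A->B, B->CA, C->D, D->A

  step 3 ⇒ step 4: BDBCA ⇒ CA·A·CA·D·B
    A ↦ B
    B ↦ CA
    C ↦ D
    D ↦ A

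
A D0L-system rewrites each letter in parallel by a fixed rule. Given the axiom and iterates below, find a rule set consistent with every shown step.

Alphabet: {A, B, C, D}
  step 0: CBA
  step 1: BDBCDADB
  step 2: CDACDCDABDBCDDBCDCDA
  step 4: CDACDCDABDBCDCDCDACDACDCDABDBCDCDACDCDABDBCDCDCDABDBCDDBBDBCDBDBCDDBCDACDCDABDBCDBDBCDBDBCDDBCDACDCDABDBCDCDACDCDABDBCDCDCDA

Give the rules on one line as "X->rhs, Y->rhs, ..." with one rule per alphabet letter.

  step 1 ⇒ step 2: BDBCDADB ⇒ CDA·CD·CDA·BDB·CD·DB·CD·CDA
    A ↦ DB
    B ↦ CDA
    C ↦ BDB
    D ↦ CD

A->DB, B->CDA, C->BDB, D->CD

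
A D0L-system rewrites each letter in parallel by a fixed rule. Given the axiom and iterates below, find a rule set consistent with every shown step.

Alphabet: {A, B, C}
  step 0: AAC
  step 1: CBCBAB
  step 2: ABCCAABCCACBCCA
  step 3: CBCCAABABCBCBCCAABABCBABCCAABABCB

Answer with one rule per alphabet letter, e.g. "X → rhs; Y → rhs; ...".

  step 2 ⇒ step 3: ABCCAABCCACBCCA ⇒ CB·CCA·AB·AB·CB·CB·CCA·AB·AB·CB·AB·CCA·AB·AB·CB
    A ↦ CB
    B ↦ CCA
    C ↦ AB

A->CB, B->CCA, C->AB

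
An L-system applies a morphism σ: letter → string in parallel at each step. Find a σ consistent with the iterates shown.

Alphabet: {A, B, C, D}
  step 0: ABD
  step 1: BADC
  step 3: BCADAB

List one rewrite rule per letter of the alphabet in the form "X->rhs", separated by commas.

  step 0 ⇒ step 1: ABD ⇒ B·AD·C
    A ↦ B
    B ↦ AD
    D ↦ C
    C ↦ A  (constrained at step 1)

A->B, B->AD, C->A, D->C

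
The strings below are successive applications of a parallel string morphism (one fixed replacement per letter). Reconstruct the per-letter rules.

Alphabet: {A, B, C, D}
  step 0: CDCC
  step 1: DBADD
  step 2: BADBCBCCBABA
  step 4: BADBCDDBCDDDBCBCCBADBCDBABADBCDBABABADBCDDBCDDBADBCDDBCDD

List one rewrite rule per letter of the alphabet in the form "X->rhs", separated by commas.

  step 1 ⇒ step 2: DBADD ⇒ BA·DBC·BCC·BA·BA
    A ↦ BCC
    B ↦ DBC
    D ↦ BA
  step 0 ⇒ step 1: CDCC ⇒ D·BA·D·D
    C ↦ D

A->BCC, B->DBC, C->D, D->BA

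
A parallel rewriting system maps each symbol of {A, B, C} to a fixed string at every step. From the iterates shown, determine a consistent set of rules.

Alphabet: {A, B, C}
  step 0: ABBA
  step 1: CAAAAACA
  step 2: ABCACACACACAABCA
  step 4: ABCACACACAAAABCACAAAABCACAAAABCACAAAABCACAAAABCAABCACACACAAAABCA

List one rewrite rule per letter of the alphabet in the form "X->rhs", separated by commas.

  step 1 ⇒ step 2: CAAAAACA ⇒ AB·CA·CA·CA·CA·CA·AB·CA
    A ↦ CA
    C ↦ AB
  step 0 ⇒ step 1: ABBA ⇒ CA·AA·AA·CA
    B ↦ AA

A->CA, B->AA, C->AB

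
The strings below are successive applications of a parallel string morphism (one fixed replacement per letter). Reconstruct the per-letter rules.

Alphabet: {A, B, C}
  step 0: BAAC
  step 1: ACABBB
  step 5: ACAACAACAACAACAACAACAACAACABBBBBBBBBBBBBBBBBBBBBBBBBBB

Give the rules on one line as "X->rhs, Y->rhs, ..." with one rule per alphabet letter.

A->B, B->ACA, C->B

  step 0 ⇒ step 1: BAAC ⇒ ACA·B·B·B
    A ↦ B
    B ↦ ACA
    C ↦ B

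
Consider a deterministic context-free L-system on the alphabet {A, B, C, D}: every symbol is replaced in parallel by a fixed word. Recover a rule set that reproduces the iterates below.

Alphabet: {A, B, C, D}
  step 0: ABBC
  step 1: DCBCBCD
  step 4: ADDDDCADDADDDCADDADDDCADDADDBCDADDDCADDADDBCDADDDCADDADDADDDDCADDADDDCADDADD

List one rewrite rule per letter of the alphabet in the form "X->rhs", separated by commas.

  step 0 ⇒ step 1: ABBC ⇒ DC·BC·BC·D
    A ↦ DC
    B ↦ BC
    C ↦ D
    D ↦ ADD  (constrained at step 1)

A->DC, B->BC, C->D, D->ADD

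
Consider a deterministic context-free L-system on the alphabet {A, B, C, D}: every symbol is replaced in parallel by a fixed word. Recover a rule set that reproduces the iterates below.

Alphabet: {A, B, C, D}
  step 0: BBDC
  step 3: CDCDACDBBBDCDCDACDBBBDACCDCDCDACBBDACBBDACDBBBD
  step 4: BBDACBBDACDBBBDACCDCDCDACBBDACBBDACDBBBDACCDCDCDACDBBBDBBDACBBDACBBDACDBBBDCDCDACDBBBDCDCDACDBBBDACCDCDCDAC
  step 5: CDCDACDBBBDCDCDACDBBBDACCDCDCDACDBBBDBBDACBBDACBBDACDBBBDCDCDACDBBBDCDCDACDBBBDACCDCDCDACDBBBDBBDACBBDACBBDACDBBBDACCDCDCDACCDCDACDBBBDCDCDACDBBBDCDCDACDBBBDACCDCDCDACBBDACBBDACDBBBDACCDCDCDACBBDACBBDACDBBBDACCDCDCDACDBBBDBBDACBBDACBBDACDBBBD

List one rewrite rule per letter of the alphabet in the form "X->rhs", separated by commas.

  step 4 ⇒ step 5: BBDACBBDACDBBBDACCDCDCDACBBDACBBDACDBBBDACCDCDCDACDBBBDBBDACBBDACBBDACDBBBDCDCDACDBBBDCDCDACDBBBDACCDCDCDAC ⇒ CD·CD·AC·DB·BBD·CD·CD·AC·DB·BBD·AC·CD·CD·CD·AC·DB·BBD·BBD·AC·BBD·AC·BBD·AC·DB·BBD·CD·CD·AC·DB·BBD·CD·CD·AC·DB·BBD·AC·CD·CD·CD·AC·DB·BBD·BBD·AC·BBD·AC·BBD·AC·DB·BBD·AC·CD·CD·CD·AC·CD·CD·AC·DB·BBD·CD·CD·AC·DB·BBD·CD·CD·AC·DB·BBD·AC·CD·CD·CD·AC·BBD·AC·BBD·AC·DB·BBD·AC·CD·CD·CD·AC·BBD·AC·BBD·AC·DB·BBD·AC·CD·CD·CD·AC·DB·BBD·BBD·AC·BBD·AC·BBD·AC·DB·BBD
    A ↦ DB
    B ↦ CD
    C ↦ BBD
    D ↦ AC

A->DB, B->CD, C->BBD, D->AC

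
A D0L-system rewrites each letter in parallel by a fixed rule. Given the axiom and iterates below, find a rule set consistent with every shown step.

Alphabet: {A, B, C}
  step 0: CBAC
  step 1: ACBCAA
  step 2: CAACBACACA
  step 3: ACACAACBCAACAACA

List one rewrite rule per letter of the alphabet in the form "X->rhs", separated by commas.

  step 2 ⇒ step 3: CAACBACACA ⇒ A·CA·CA·A·CB·CA·A·CA·A·CA
    A ↦ CA
    B ↦ CB
    C ↦ A

A->CA, B->CB, C->A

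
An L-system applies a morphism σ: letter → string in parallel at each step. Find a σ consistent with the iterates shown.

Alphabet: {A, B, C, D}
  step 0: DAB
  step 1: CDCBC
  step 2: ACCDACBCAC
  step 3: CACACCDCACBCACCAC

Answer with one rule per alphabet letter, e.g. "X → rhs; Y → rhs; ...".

  step 2 ⇒ step 3: ACCDACBCAC ⇒ C·AC·AC·CD·C·AC·BC·AC·C·AC
    A ↦ C
    B ↦ BC
    C ↦ AC
    D ↦ CD

A->C, B->BC, C->AC, D->CD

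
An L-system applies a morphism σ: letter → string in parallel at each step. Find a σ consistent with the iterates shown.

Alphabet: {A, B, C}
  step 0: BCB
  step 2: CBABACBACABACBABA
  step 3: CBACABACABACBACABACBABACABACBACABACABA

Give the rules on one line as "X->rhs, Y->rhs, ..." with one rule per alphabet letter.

A->BA, B->CA, C->CBA

  step 2 ⇒ step 3: CBABACBACABACBABA ⇒ CBA·CA·BA·CA·BA·CBA·CA·BA·CBA·BA·CA·BA·CBA·CA·BA·CA·BA
    A ↦ BA
    B ↦ CA
    C ↦ CBA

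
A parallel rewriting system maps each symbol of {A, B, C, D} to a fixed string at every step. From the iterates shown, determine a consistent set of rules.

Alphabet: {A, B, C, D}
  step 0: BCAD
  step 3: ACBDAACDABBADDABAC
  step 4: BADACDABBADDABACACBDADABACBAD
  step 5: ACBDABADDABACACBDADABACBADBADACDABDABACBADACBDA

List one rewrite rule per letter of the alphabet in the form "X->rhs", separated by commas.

  step 4 ⇒ step 5: BADACDABBADDABACACBDADABACBAD ⇒ AC·B·DA·B·AD·DA·B·AC·AC·B·DA·DA·B·AC·B·AD·B·AD·AC·DA·B·DA·B·AC·B·AD·AC·B·DA
    A ↦ B
    B ↦ AC
    C ↦ AD
    D ↦ DA

A->B, B->AC, C->AD, D->DA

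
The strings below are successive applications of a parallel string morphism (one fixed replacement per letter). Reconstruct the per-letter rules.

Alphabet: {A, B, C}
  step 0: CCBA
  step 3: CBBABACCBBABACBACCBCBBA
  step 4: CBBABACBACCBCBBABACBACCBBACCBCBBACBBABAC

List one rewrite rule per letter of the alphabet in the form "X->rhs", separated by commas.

A->C, B->BA, C->CB

  step 3 ⇒ step 4: CBBABACCBBABACBACCBCBBA ⇒ CB·BA·BA·C·BA·C·CB·CB·BA·BA·C·BA·C·CB·BA·C·CB·CB·BA·CB·BA·BA·C
    A ↦ C
    B ↦ BA
    C ↦ CB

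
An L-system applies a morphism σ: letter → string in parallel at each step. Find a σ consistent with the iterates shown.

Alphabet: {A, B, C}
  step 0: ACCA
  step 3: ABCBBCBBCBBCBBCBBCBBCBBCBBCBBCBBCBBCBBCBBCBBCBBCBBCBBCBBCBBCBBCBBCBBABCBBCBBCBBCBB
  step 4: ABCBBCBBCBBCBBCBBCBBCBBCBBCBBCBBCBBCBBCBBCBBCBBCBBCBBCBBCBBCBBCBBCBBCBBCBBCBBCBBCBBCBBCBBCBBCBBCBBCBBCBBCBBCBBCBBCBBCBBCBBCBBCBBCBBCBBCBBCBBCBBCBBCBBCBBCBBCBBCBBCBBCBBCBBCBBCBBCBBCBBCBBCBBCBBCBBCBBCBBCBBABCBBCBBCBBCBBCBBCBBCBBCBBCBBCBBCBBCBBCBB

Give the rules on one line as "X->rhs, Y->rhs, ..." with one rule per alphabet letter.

  step 3 ⇒ step 4: ABCBBCBBCBBCBBCBBCBBCBBCBBCBBCBBCBBCBBCBBCBBCBBCBBCBBCBBCBBCBBCBBCBBABCBBCBBCBBCBB ⇒ AB·CBB·CBB·CBB·CBB·CBB·CBB·CBB·CBB·CBB·CBB·CBB·CBB·CBB·CBB·CBB·CBB·CBB·CBB·CBB·CBB·CBB·CBB·CBB·CBB·CBB·CBB·CBB·CBB·CBB·CBB·CBB·CBB·CBB·CBB·CBB·CBB·CBB·CBB·CBB·CBB·CBB·CBB·CBB·CBB·CBB·CBB·CBB·CBB·CBB·CBB·CBB·CBB·CBB·CBB·CBB·CBB·CBB·CBB·CBB·CBB·CBB·CBB·CBB·CBB·CBB·CBB·CBB·AB·CBB·CBB·CBB·CBB·CBB·CBB·CBB·CBB·CBB·CBB·CBB·CBB·CBB
    A ↦ AB
    B ↦ CBB
    C ↦ CBB

A->AB, B->CBB, C->CBB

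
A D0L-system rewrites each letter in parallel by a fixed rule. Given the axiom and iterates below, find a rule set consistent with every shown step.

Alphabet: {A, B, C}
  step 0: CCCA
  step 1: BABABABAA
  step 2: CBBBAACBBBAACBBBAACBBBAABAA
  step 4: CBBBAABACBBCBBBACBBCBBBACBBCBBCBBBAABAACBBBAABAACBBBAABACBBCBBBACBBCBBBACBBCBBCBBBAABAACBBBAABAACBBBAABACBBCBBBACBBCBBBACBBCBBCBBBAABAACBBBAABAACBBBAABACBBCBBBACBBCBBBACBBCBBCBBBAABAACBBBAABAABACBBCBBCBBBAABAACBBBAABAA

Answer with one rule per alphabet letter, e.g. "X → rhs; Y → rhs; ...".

A->BAA, B->CBB, C->BA

  step 1 ⇒ step 2: BABABABAA ⇒ CBB·BAA·CBB·BAA·CBB·BAA·CBB·BAA·BAA
    A ↦ BAA
    B ↦ CBB
  step 0 ⇒ step 1: CCCA ⇒ BA·BA·BA·BAA
    C ↦ BA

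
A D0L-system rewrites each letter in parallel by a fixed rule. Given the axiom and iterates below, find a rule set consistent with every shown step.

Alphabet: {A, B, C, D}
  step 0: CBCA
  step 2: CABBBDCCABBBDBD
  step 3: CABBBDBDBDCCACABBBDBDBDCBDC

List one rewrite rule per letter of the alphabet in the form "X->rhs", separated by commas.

A->BB, B->BD, C->CA, D->C

  step 2 ⇒ step 3: CABBBDCCABBBDBD ⇒ CA·BB·BD·BD·BD·C·CA·CA·BB·BD·BD·BD·C·BD·C
    A ↦ BB
    B ↦ BD
    C ↦ CA
    D ↦ C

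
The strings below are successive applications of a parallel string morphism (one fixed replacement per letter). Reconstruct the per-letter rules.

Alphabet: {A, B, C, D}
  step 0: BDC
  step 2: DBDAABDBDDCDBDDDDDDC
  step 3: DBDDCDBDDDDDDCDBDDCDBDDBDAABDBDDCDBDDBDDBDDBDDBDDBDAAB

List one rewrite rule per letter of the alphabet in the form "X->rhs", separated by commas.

A->DD, B->DC, C->AAB, D->DBD

  step 2 ⇒ step 3: DBDAABDBDDCDBDDDDDDC ⇒ DBD·DC·DBD·DD·DD·DC·DBD·DC·DBD·DBD·AAB·DBD·DC·DBD·DBD·DBD·DBD·DBD·DBD·AAB
    A ↦ DD
    B ↦ DC
    C ↦ AAB
    D ↦ DBD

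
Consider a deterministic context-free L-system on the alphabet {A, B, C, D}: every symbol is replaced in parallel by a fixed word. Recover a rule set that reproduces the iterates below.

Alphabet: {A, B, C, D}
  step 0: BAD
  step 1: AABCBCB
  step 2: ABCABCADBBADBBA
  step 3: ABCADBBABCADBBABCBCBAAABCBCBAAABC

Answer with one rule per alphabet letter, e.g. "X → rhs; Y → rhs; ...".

  step 2 ⇒ step 3: ABCABCADBBADBBA ⇒ ABC·A·DBB·ABC·A·DBB·ABC·BCB·A·A·ABC·BCB·A·A·ABC
    A ↦ ABC
    B ↦ A
    C ↦ DBB
    D ↦ BCB

A->ABC, B->A, C->DBB, D->BCB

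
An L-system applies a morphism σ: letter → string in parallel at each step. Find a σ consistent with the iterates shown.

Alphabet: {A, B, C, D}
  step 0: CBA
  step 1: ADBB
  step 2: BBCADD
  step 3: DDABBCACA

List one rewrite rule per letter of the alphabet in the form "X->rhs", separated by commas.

A->BB, B->D, C->A, D->CA

  step 2 ⇒ step 3: BBCADD ⇒ D·D·A·BB·CA·CA
    A ↦ BB
    B ↦ D
    C ↦ A
    D ↦ CA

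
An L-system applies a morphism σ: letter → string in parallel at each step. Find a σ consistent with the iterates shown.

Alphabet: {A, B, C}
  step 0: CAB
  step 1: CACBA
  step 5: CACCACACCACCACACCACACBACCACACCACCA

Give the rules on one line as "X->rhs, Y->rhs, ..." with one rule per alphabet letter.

A->C, B->BA, C->CA

  step 0 ⇒ step 1: CAB ⇒ CA·C·BA
    A ↦ C
    B ↦ BA
    C ↦ CA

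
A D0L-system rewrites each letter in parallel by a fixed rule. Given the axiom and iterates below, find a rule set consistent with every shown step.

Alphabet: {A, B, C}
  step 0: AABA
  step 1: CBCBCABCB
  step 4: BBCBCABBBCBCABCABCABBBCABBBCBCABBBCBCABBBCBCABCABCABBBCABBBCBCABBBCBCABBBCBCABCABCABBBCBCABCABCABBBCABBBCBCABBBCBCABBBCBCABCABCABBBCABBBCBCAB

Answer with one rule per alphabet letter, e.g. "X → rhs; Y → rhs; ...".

A->CB, B->CAB, C->BB

  step 0 ⇒ step 1: AABA ⇒ CB·CB·CAB·CB
    A ↦ CB
    B ↦ CAB
    C ↦ BB  (constrained at step 1)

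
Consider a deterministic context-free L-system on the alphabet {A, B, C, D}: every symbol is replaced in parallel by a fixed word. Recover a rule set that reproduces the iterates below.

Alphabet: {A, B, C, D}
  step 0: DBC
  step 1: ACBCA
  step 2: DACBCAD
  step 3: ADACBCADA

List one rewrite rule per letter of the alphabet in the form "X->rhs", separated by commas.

  step 2 ⇒ step 3: DACBCAD ⇒ A·D·A·CBC·A·D·A
    A ↦ D
    B ↦ CBC
    C ↦ A
    D ↦ A

A->D, B->CBC, C->A, D->A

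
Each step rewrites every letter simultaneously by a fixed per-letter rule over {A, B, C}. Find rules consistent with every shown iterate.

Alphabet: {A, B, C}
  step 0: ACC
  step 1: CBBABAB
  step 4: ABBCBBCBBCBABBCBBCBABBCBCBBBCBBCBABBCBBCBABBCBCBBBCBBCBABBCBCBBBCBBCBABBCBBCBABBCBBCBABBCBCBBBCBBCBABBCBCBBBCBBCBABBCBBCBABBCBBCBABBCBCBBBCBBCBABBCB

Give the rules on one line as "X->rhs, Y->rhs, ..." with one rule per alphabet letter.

A->CBB, B->BCB, C->AB

  step 0 ⇒ step 1: ACC ⇒ CBB·AB·AB
    A ↦ CBB
    C ↦ AB
    B ↦ BCB  (constrained at step 1)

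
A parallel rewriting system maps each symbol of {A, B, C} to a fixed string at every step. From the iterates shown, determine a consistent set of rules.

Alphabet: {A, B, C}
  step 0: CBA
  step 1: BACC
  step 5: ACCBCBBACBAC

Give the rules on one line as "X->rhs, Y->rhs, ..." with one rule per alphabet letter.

A->C, B->AC, C->B

  step 0 ⇒ step 1: CBA ⇒ B·AC·C
    A ↦ C
    B ↦ AC
    C ↦ B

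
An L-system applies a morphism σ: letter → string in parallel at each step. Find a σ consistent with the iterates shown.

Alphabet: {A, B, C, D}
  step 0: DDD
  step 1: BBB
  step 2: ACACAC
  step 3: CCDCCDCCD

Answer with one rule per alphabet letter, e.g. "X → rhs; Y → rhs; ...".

  step 2 ⇒ step 3: ACACAC ⇒ CC·D·CC·D·CC·D
    A ↦ CC
    C ↦ D
  step 1 ⇒ step 2: BBB ⇒ AC·AC·AC
    B ↦ AC
  step 0 ⇒ step 1: DDD ⇒ B·B·B
    D ↦ B

A->CC, B->AC, C->D, D->B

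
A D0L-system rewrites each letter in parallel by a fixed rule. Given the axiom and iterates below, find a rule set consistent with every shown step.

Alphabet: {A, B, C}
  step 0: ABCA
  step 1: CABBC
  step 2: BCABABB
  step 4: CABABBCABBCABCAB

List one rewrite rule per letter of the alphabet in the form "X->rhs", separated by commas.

A->C, B->AB, C->B

  step 1 ⇒ step 2: CABBC ⇒ B·C·AB·AB·B
    A ↦ C
    B ↦ AB
    C ↦ B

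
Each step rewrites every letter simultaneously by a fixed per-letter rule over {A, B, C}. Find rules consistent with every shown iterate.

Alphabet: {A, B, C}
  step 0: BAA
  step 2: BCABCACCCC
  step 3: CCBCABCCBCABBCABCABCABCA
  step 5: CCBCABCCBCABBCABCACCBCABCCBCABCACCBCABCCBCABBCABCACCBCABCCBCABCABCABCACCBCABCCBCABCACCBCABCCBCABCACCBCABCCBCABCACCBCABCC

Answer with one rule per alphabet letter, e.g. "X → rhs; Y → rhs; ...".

A->B, B->CC, C->BCA

  step 2 ⇒ step 3: BCABCACCCC ⇒ CC·BCA·B·CC·BCA·B·BCA·BCA·BCA·BCA
    A ↦ B
    B ↦ CC
    C ↦ BCA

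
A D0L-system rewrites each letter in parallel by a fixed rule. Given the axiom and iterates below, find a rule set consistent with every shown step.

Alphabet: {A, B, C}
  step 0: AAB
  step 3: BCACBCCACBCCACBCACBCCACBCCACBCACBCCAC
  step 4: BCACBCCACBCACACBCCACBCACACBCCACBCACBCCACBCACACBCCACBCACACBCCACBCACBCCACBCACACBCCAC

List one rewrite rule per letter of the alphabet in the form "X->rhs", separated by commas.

A->BCC, B->BC, C->AC

  step 3 ⇒ step 4: BCACBCCACBCCACBCACBCCACBCCACBCACBCCAC ⇒ BC·AC·BCC·AC·BC·AC·AC·BCC·AC·BC·AC·AC·BCC·AC·BC·AC·BCC·AC·BC·AC·AC·BCC·AC·BC·AC·AC·BCC·AC·BC·AC·BCC·AC·BC·AC·AC·BCC·AC
    A ↦ BCC
    B ↦ BC
    C ↦ AC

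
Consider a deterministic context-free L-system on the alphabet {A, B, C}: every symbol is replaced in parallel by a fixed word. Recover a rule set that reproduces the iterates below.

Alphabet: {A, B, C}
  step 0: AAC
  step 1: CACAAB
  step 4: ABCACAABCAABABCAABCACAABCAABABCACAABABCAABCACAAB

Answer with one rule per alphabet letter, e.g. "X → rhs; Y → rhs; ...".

  step 0 ⇒ step 1: AAC ⇒ CA·CA·AB
    A ↦ CA
    C ↦ AB
    B ↦ AB  (constrained at step 1)

A->CA, B->AB, C->AB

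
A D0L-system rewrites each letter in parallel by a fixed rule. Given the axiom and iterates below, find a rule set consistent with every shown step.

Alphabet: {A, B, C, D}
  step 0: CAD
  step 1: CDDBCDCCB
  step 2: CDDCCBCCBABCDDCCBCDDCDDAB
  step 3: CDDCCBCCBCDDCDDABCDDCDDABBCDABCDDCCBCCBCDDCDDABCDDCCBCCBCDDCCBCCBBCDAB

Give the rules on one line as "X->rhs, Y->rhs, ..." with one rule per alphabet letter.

A->BCD, B->AB, C->CDD, D->CCB

  step 2 ⇒ step 3: CDDCCBCCBABCDDCCBCDDCDDAB ⇒ CDD·CCB·CCB·CDD·CDD·AB·CDD·CDD·AB·BCD·AB·CDD·CCB·CCB·CDD·CDD·AB·CDD·CCB·CCB·CDD·CCB·CCB·BCD·AB
    A ↦ BCD
    B ↦ AB
    C ↦ CDD
    D ↦ CCB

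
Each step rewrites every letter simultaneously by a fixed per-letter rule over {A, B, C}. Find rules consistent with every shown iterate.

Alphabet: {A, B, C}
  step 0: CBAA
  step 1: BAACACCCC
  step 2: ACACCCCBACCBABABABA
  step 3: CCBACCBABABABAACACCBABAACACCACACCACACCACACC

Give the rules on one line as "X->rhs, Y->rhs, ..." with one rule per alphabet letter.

A->CC, B->ACA, C->BA

  step 2 ⇒ step 3: ACACCCCBACCBABABABA ⇒ CC·BA·CC·BA·BA·BA·BA·ACA·CC·BA·BA·ACA·CC·ACA·CC·ACA·CC·ACA·CC
    A ↦ CC
    B ↦ ACA
    C ↦ BA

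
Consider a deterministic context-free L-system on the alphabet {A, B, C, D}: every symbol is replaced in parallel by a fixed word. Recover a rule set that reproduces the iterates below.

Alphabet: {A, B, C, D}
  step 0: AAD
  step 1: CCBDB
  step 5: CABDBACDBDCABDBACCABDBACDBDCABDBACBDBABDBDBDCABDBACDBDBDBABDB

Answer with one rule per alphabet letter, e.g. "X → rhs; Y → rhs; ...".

A->C, B->A, C->DBD, D->BDB

  step 0 ⇒ step 1: AAD ⇒ C·C·BDB
    A ↦ C
    D ↦ BDB
    B ↦ A  (constrained at step 1)
    C ↦ DBD  (constrained at step 1)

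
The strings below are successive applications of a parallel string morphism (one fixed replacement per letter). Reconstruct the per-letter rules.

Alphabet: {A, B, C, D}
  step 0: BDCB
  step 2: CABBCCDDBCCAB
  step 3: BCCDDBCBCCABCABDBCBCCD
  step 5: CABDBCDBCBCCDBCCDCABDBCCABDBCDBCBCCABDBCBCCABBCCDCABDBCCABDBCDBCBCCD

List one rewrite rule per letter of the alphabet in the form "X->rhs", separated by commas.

A->C, B->D, C->BC, D->CAB

  step 2 ⇒ step 3: CABBCCDDBCCAB ⇒ BC·C·D·D·BC·BC·CAB·CAB·D·BC·BC·C·D
    A ↦ C
    B ↦ D
    C ↦ BC
    D ↦ CAB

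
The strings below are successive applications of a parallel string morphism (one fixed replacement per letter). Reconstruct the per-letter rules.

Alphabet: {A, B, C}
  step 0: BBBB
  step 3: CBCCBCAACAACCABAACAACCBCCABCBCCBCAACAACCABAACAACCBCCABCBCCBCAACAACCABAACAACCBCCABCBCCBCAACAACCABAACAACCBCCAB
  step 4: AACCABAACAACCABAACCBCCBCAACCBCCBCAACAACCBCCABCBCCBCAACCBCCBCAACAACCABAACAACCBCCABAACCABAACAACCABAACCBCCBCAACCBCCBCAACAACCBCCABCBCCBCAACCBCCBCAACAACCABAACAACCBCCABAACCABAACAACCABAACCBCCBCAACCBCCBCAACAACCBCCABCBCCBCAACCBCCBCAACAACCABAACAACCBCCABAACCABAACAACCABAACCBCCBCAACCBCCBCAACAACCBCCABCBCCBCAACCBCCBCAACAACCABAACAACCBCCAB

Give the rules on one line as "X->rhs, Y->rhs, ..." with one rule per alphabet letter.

A->CBC, B->CAB, C->AAC

  step 3 ⇒ step 4: CBCCBCAACAACCABAACAACCBCCABCBCCBCAACAACCABAACAACCBCCABCBCCBCAACAACCABAACAACCBCCABCBCCBCAACAACCABAACAACCBCCAB ⇒ AAC·CAB·AAC·AAC·CAB·AAC·CBC·CBC·AAC·CBC·CBC·AAC·AAC·CBC·CAB·CBC·CBC·AAC·CBC·CBC·AAC·AAC·CAB·AAC·AAC·CBC·CAB·AAC·CAB·AAC·AAC·CAB·AAC·CBC·CBC·AAC·CBC·CBC·AAC·AAC·CBC·CAB·CBC·CBC·AAC·CBC·CBC·AAC·AAC·CAB·AAC·AAC·CBC·CAB·AAC·CAB·AAC·AAC·CAB·AAC·CBC·CBC·AAC·CBC·CBC·AAC·AAC·CBC·CAB·CBC·CBC·AAC·CBC·CBC·AAC·AAC·CAB·AAC·AAC·CBC·CAB·AAC·CAB·AAC·AAC·CAB·AAC·CBC·CBC·AAC·CBC·CBC·AAC·AAC·CBC·CAB·CBC·CBC·AAC·CBC·CBC·AAC·AAC·CAB·AAC·AAC·CBC·CAB
    A ↦ CBC
    B ↦ CAB
    C ↦ AAC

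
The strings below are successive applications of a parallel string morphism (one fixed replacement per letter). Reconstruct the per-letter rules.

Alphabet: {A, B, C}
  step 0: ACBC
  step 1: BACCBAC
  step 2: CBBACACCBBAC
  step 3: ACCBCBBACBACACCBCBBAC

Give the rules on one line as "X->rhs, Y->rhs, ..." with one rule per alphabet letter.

  step 2 ⇒ step 3: CBBACACCBBAC ⇒ AC·CB·CB·B·AC·B·AC·AC·CB·CB·B·AC
    A ↦ B
    B ↦ CB
    C ↦ AC

A->B, B->CB, C->AC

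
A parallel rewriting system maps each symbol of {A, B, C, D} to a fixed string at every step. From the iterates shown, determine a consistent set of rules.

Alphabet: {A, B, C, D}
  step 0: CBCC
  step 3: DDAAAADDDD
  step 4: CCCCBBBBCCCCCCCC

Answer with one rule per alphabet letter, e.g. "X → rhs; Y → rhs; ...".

  step 3 ⇒ step 4: DDAAAADDDD ⇒ CC·CC·B·B·B·B·CC·CC·CC·CC
    A ↦ B
    D ↦ CC
    B ↦ DD  (constrained at step 0)
    C ↦ A  (constrained at step 0)

A->B, B->DD, C->A, D->CC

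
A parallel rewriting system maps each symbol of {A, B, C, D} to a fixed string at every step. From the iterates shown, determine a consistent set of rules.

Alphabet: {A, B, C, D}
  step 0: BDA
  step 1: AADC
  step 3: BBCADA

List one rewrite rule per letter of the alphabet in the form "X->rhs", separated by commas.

A->C, B->A, C->B, D->AD

  step 0 ⇒ step 1: BDA ⇒ A·AD·C
    A ↦ C
    B ↦ A
    D ↦ AD
    C ↦ B  (constrained at step 1)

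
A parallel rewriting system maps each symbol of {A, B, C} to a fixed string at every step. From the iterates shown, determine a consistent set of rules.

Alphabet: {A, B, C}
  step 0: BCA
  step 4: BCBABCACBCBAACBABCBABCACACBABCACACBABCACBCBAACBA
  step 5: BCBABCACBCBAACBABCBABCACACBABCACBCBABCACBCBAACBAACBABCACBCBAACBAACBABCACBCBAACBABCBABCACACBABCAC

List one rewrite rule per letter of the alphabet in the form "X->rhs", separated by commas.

  step 4 ⇒ step 5: BCBABCACBCBAACBABCBABCACACBABCACACBABCACBCBAACBA ⇒ BC·BA·BC·AC·BC·BA·AC·BA·BC·BA·BC·AC·AC·BA·BC·AC·BC·BA·BC·AC·BC·BA·AC·BA·AC·BA·BC·AC·BC·BA·AC·BA·AC·BA·BC·AC·BC·BA·AC·BA·BC·BA·BC·AC·AC·BA·BC·AC
    A ↦ AC
    B ↦ BC
    C ↦ BA

A->AC, B->BC, C->BA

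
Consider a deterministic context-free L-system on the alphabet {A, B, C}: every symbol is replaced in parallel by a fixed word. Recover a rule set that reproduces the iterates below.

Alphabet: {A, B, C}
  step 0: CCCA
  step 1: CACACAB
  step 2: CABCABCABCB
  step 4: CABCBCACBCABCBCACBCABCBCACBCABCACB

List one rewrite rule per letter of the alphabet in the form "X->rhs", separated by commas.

  step 1 ⇒ step 2: CACACAB ⇒ CA·B·CA·B·CA·B·CB
    A ↦ B
    B ↦ CB
    C ↦ CA

A->B, B->CB, C->CA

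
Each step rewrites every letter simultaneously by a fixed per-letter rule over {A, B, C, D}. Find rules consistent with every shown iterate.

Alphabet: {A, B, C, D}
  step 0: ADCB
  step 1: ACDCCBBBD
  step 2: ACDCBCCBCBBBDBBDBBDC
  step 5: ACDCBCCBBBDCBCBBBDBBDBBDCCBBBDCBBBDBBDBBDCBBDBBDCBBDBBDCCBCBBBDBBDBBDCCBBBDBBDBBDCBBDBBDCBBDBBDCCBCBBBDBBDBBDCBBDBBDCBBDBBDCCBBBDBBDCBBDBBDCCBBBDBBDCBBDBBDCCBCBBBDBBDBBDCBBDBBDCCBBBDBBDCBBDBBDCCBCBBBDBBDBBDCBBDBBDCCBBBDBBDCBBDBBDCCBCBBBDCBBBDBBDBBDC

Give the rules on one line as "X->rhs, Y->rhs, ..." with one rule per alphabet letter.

  step 1 ⇒ step 2: ACDCCBBBD ⇒ ACD·CB·C·CB·CB·BBD·BBD·BBD·C
    A ↦ ACD
    B ↦ BBD
    C ↦ CB
    D ↦ C

A->ACD, B->BBD, C->CB, D->C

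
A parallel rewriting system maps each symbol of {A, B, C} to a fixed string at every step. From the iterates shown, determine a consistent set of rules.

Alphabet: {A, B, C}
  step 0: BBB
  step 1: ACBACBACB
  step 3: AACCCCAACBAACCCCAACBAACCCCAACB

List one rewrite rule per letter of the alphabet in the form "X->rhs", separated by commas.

  step 0 ⇒ step 1: BBB ⇒ ACB·ACB·ACB
    B ↦ ACB
    A ↦ CC  (constrained at step 1)
    C ↦ A  (constrained at step 1)

A->CC, B->ACB, C->A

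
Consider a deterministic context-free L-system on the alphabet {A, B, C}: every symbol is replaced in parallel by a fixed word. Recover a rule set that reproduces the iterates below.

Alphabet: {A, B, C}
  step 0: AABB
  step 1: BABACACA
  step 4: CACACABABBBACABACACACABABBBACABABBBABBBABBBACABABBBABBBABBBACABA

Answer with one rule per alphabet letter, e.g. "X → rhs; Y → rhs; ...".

  step 0 ⇒ step 1: AABB ⇒ BA·BA·CA·CA
    A ↦ BA
    B ↦ CA
    C ↦ BB  (constrained at step 1)

A->BA, B->CA, C->BB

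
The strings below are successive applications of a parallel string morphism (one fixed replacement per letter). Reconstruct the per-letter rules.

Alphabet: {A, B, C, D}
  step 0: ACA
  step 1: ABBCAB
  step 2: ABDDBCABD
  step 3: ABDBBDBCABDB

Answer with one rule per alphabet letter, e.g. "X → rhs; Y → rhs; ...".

A->AB, B->D, C->BC, D->B

  step 2 ⇒ step 3: ABDDBCABD ⇒ AB·D·B·B·D·BC·AB·D·B
    A ↦ AB
    B ↦ D
    C ↦ BC
    D ↦ B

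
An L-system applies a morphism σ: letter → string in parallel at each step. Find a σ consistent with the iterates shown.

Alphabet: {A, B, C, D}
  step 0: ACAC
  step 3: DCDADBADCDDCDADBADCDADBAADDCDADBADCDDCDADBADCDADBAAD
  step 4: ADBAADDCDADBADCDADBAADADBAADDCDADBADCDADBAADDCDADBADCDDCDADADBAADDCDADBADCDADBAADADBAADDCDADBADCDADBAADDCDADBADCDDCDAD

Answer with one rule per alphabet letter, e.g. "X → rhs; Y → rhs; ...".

  step 3 ⇒ step 4: DCDADBADCDDCDADBADCDADBAADDCDADBADCDDCDADBADCDADBAAD ⇒ AD·BA·AD·DCD·AD·BA·DCD·AD·BA·AD·AD·BA·AD·DCD·AD·BA·DCD·AD·BA·AD·DCD·AD·BA·DCD·DCD·AD·AD·BA·AD·DCD·AD·BA·DCD·AD·BA·AD·AD·BA·AD·DCD·AD·BA·DCD·AD·BA·AD·DCD·AD·BA·DCD·DCD·AD
    A ↦ DCD
    B ↦ BA
    C ↦ BA
    D ↦ AD

A->DCD, B->BA, C->BA, D->AD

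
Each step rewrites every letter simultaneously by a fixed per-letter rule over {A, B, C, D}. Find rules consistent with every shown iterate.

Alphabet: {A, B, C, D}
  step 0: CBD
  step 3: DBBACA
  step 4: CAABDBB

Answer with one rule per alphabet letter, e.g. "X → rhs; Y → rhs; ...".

A->B, B->A, C->DB, D->C

  step 3 ⇒ step 4: DBBACA ⇒ C·A·A·B·DB·B
    A ↦ B
    B ↦ A
    C ↦ DB
    D ↦ C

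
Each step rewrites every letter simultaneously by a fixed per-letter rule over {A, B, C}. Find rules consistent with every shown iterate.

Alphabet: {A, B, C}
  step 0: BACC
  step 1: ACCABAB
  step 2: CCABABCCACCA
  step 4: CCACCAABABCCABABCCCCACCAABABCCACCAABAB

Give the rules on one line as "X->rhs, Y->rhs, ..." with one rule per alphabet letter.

  step 1 ⇒ step 2: ACCABAB ⇒ CC·AB·AB·CC·A·CC·A
    A ↦ CC
    B ↦ A
    C ↦ AB

A->CC, B->A, C->AB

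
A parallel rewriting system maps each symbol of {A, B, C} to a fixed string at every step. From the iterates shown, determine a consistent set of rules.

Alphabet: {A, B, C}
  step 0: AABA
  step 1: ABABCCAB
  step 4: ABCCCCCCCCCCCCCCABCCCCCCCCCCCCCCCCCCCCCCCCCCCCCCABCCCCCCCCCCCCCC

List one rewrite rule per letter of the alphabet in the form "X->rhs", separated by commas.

  step 0 ⇒ step 1: AABA ⇒ AB·AB·CC·AB
    A ↦ AB
    B ↦ CC
    C ↦ CC  (constrained at step 1)

A->AB, B->CC, C->CC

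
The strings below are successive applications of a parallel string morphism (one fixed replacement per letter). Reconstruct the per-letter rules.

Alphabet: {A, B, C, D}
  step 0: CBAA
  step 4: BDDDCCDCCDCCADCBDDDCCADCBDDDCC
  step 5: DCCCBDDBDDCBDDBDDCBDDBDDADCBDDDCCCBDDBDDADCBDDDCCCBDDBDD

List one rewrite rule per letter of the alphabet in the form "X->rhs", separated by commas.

A->AD, B->D, C->BDD, D->C

  step 4 ⇒ step 5: BDDDCCDCCDCCADCBDDDCCADCBDDDCC ⇒ D·C·C·C·BDD·BDD·C·BDD·BDD·C·BDD·BDD·AD·C·BDD·D·C·C·C·BDD·BDD·AD·C·BDD·D·C·C·C·BDD·BDD
    A ↦ AD
    B ↦ D
    C ↦ BDD
    D ↦ C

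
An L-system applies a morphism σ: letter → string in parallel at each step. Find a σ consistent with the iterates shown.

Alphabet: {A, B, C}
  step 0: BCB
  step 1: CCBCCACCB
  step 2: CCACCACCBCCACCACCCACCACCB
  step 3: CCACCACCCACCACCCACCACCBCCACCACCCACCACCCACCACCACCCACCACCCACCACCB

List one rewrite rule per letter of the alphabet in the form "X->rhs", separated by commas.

A->C, B->CCB, C->CCA

  step 2 ⇒ step 3: CCACCACCBCCACCACCCACCACCB ⇒ CCA·CCA·C·CCA·CCA·C·CCA·CCA·CCB·CCA·CCA·C·CCA·CCA·C·CCA·CCA·CCA·C·CCA·CCA·C·CCA·CCA·CCB
    A ↦ C
    B ↦ CCB
    C ↦ CCA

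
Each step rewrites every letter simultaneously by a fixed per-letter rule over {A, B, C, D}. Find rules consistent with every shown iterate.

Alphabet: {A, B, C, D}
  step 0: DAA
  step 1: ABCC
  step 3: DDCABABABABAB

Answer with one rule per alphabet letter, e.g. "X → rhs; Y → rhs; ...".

A->C, B->AB, C->DD, D->AB

  step 0 ⇒ step 1: DAA ⇒ AB·C·C
    A ↦ C
    D ↦ AB
    B ↦ AB  (constrained at step 1)
    C ↦ DD  (constrained at step 1)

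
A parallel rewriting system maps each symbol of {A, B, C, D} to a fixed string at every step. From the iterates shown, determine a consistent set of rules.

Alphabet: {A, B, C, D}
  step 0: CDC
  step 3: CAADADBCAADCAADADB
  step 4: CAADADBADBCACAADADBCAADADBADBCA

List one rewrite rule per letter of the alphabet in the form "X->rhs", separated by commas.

A->AD, B->CA, C->CA, D->B

  step 3 ⇒ step 4: CAADADBCAADCAADADB ⇒ CA·AD·AD·B·AD·B·CA·CA·AD·AD·B·CA·AD·AD·B·AD·B·CA
    A ↦ AD
    B ↦ CA
    C ↦ CA
    D ↦ B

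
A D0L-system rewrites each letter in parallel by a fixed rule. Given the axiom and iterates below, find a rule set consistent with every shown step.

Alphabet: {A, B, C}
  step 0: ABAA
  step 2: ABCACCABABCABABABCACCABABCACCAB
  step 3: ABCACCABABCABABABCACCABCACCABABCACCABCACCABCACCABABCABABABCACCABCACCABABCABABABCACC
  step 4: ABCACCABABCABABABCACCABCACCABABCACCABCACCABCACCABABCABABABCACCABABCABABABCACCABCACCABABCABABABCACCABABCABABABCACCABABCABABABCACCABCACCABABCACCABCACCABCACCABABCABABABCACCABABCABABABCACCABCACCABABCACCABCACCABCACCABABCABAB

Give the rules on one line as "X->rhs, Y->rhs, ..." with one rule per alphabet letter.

A->ABC, B->ACC, C->AB

  step 3 ⇒ step 4: ABCACCABABCABABABCACCABCACCABABCACCABCACCABCACCABABCABABABCACCABCACCABABCABABABCACC ⇒ ABC·ACC·AB·ABC·AB·AB·ABC·ACC·ABC·ACC·AB·ABC·ACC·ABC·ACC·ABC·ACC·AB·ABC·AB·AB·ABC·ACC·AB·ABC·AB·AB·ABC·ACC·ABC·ACC·AB·ABC·AB·AB·ABC·ACC·AB·ABC·AB·AB·ABC·ACC·AB·ABC·AB·AB·ABC·ACC·ABC·ACC·AB·ABC·ACC·ABC·ACC·ABC·ACC·AB·ABC·AB·AB·ABC·ACC·AB·ABC·AB·AB·ABC·ACC·ABC·ACC·AB·ABC·ACC·ABC·ACC·ABC·ACC·AB·ABC·AB·AB
    A ↦ ABC
    B ↦ ACC
    C ↦ AB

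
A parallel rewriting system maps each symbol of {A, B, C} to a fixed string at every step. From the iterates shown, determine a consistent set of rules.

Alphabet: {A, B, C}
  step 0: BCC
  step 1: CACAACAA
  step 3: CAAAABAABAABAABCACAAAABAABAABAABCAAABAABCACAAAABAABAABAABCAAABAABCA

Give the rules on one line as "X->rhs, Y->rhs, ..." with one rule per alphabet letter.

  step 0 ⇒ step 1: BCC ⇒ CA·CAA·CAA
    B ↦ CA
    C ↦ CAA
    A ↦ AAB  (constrained at step 1)

A->AAB, B->CA, C->CAA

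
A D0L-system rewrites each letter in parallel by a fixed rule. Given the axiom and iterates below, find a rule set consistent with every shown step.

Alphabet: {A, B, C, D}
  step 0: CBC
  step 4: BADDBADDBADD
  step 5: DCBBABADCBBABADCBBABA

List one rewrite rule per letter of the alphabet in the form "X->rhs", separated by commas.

  step 4 ⇒ step 5: BADDBADDBADD ⇒ D·CB·BA·BA·D·CB·BA·BA·D·CB·BA·BA
    A ↦ CB
    B ↦ D
    D ↦ BA
    C ↦ D  (constrained at step 0)

A->CB, B->D, C->D, D->BA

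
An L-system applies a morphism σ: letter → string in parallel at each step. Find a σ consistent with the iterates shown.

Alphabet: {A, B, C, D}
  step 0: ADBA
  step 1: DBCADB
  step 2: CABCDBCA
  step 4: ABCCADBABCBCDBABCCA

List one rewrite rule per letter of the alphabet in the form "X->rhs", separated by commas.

A->DB, B->A, C->BC, D->C

  step 1 ⇒ step 2: DBCADB ⇒ C·A·BC·DB·C·A
    A ↦ DB
    B ↦ A
    C ↦ BC
    D ↦ C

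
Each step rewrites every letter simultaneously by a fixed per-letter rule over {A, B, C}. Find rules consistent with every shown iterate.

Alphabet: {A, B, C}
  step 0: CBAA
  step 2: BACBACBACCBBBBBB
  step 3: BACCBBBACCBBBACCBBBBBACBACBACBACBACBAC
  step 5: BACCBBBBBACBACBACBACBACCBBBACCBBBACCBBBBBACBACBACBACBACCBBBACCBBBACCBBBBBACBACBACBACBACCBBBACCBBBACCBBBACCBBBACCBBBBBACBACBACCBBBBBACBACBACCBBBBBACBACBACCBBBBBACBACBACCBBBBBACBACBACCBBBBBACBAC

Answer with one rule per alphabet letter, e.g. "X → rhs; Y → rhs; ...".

A->C, B->BAC, C->BB

  step 2 ⇒ step 3: BACBACBACCBBBBBB ⇒ BAC·C·BB·BAC·C·BB·BAC·C·BB·BB·BAC·BAC·BAC·BAC·BAC·BAC
    A ↦ C
    B ↦ BAC
    C ↦ BB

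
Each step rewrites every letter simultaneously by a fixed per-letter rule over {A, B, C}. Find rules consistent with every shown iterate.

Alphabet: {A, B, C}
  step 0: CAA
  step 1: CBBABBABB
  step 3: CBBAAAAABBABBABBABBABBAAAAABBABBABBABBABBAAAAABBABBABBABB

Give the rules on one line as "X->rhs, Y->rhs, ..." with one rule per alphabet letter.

  step 0 ⇒ step 1: CAA ⇒ CBB·ABB·ABB
    A ↦ ABB
    C ↦ CBB
    B ↦ AA  (constrained at step 1)

A->ABB, B->AA, C->CBB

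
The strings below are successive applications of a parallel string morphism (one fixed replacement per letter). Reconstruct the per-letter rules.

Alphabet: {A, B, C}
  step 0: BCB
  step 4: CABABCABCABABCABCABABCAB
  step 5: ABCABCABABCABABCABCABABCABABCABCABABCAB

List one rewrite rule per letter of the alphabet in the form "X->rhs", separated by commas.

  step 4 ⇒ step 5: CABABCABCABABCABCABABCAB ⇒ AB·C·AB·C·AB·AB·C·AB·AB·C·AB·C·AB·AB·C·AB·AB·C·AB·C·AB·AB·C·AB
    A ↦ C
    B ↦ AB
    C ↦ AB

A->C, B->AB, C->AB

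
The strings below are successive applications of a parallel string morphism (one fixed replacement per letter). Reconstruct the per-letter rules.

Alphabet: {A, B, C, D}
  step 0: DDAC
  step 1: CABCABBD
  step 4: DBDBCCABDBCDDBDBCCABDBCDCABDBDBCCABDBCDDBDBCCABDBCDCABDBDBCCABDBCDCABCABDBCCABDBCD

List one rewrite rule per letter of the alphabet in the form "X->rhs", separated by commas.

  step 0 ⇒ step 1: DDAC ⇒ CAB·CAB·B·D
    A ↦ B
    C ↦ D
    D ↦ CAB
    B ↦ DBC  (constrained at step 1)

A->B, B->DBC, C->D, D->CAB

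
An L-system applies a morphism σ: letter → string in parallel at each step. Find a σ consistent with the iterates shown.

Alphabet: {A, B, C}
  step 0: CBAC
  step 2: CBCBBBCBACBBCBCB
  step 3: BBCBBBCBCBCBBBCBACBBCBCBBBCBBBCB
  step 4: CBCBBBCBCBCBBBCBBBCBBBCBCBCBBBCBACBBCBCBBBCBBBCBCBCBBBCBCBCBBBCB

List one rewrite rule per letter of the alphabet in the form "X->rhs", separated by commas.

A->AC, B->CB, C->BB

  step 3 ⇒ step 4: BBCBBBCBCBCBBBCBACBBCBCBBBCBBBCB ⇒ CB·CB·BB·CB·CB·CB·BB·CB·BB·CB·BB·CB·CB·CB·BB·CB·AC·BB·CB·CB·BB·CB·BB·CB·CB·CB·BB·CB·CB·CB·BB·CB
    A ↦ AC
    B ↦ CB
    C ↦ BB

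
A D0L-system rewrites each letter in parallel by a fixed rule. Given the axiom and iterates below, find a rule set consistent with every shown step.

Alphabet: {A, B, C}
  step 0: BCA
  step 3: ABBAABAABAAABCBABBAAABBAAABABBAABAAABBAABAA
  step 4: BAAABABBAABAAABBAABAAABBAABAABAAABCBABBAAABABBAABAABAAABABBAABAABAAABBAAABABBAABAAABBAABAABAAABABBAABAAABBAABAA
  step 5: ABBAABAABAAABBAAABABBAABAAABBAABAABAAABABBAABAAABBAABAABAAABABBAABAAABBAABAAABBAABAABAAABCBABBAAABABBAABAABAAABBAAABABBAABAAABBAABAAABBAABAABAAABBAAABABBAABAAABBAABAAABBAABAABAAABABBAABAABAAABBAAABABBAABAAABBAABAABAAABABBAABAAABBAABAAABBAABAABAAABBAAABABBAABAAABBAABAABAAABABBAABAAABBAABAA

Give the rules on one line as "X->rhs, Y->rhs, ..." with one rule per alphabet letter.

A->BAA, B->AB, C->CB

  step 4 ⇒ step 5: BAAABABBAABAAABBAABAAABBAABAABAAABCBABBAAABABBAABAABAAABABBAABAABAAABBAAABABBAABAAABBAABAABAAABABBAABAAABBAABAA ⇒ AB·BAA·BAA·BAA·AB·BAA·AB·AB·BAA·BAA·AB·BAA·BAA·BAA·AB·AB·BAA·BAA·AB·BAA·BAA·BAA·AB·AB·BAA·BAA·AB·BAA·BAA·AB·BAA·BAA·BAA·AB·CB·AB·BAA·AB·AB·BAA·BAA·BAA·AB·BAA·AB·AB·BAA·BAA·AB·BAA·BAA·AB·BAA·BAA·BAA·AB·BAA·AB·AB·BAA·BAA·AB·BAA·BAA·AB·BAA·BAA·BAA·AB·AB·BAA·BAA·BAA·AB·BAA·AB·AB·BAA·BAA·AB·BAA·BAA·BAA·AB·AB·BAA·BAA·AB·BAA·BAA·AB·BAA·BAA·BAA·AB·BAA·AB·AB·BAA·BAA·AB·BAA·BAA·BAA·AB·AB·BAA·BAA·AB·BAA·BAA
    A ↦ BAA
    B ↦ AB
    C ↦ CB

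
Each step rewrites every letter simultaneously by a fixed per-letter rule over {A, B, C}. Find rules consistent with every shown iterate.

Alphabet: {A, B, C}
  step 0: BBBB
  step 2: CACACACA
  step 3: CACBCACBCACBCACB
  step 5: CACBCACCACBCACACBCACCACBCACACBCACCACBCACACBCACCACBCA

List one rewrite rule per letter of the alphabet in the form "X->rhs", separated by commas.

A->CB, B->C, C->CA

  step 2 ⇒ step 3: CACACACA ⇒ CA·CB·CA·CB·CA·CB·CA·CB
    A ↦ CB
    C ↦ CA
    B ↦ C  (constrained at step 0)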